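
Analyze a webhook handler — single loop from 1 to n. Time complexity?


Reasoning: one pass through n items
Complexity: O(n)

O(n)


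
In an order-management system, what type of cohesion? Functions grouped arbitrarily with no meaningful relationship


Reasoning: Worst: random grouping
Type: Coincidental cohesion

Coincidental cohesion


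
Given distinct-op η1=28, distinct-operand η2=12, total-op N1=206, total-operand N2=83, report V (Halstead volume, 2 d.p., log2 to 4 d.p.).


Formula: V = N * log2(η), where N = N1 + N2 and η = η1 + η2
η = 28 + 12 = 40
N = 206 + 83 = 289
log2(40) ≈ 5.3219
V = 289 * 5.3219 = 1538.03

1538.03


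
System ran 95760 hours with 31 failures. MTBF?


Formula: MTBF = Total operating time / Number of failures
MTBF = 95760 / 31
MTBF = 3089.03 hours

3089.03 hours


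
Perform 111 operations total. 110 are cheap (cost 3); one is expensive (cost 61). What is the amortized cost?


Formula: Amortized cost = Total cost / Operations
Total cost = (110 * 3) + (1 * 61)
Total cost = 330 + 61 = 391
Amortized = 391 / 111 = 3.5225

3.5225


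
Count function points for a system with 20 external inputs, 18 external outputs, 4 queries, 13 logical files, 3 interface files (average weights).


UFP = EI*4 + EO*5 + EQ*4 + ILF*10 + EIF*7
UFP = 20*4 + 18*5 + 4*4 + 13*10 + 3*7
UFP = 80 + 90 + 16 + 130 + 21
UFP = 337

337


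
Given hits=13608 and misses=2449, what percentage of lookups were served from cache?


Formula: hit rate = hits / (hits + misses) * 100
hit rate = 13608 / (13608 + 2449) * 100
hit rate = 13608 / 16057 * 100
hit rate = 84.75%

84.75%


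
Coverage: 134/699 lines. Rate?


Coverage = covered / total * 100
Coverage = 134 / 699 * 100
Coverage = 19.17%

19.17%


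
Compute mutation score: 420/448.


Mutation score = killed / total * 100
Mutation score = 420 / 448 * 100
Mutation score = 93.75%

93.75%


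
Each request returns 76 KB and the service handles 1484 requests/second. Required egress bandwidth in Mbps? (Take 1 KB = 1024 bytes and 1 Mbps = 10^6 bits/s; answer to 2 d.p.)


Formula: Mbps = payload_bytes * RPS * 8 / 1e6
Payload per request = 76 KB = 76 * 1024 = 77824 bytes
Total bytes/sec = 77824 * 1484 = 115490816
Total bits/sec = 115490816 * 8 = 923926528
Mbps = 923926528 / 1e6 = 923.93

923.93 Mbps


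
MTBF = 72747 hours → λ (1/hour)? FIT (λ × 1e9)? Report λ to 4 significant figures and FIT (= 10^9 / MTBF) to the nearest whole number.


Formula: λ = 1 / MTBF; FIT = λ × 1e9 = 1e9 / MTBF
λ = 1 / 72747 ≈ 1.375e-05 failures/hour
FIT = 1e9 / 72747 ≈ 13746 failures per 1e9 hours (nearest whole number)

λ = 1.375e-05 /h, FIT = 13746


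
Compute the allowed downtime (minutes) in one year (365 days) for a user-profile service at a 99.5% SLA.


Formula: allowed downtime = period * (100 - SLA) / 100
Period (year (365 days)) = 525600 minutes
Unavailability fraction = (100 - 99.5) / 100
Allowed downtime = 525600 * (100 - 99.5) / 100
Allowed downtime = 2628.0 minutes

2628.0 minutes


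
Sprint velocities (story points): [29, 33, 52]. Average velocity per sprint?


Formula: Avg velocity = Total points / Number of sprints
Points: [29, 33, 52]
Sum = 29 + 33 + 52 = 114
Avg velocity = 114 / 3 = 38.0 points/sprint

38.0 points/sprint


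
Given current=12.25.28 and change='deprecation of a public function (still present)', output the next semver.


Current: 12.25.28
Change category: 'deprecation of a public function (still present)' → minor bump
SemVer rule: minor bump → increment MINOR, reset PATCH to 0 (MAJOR unchanged)
New: 12.26.0

12.26.0


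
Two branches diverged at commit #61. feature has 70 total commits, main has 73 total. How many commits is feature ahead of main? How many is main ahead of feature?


Common ancestor: commit #61
feature commits after divergence: 70 - 61 = 9
main commits after divergence: 73 - 61 = 12
feature is 9 commits ahead of main
main is 12 commits ahead of feature

feature ahead: 9, main ahead: 12


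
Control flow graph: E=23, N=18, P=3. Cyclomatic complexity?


Formula: V(G) = E - N + 2P
V(G) = 23 - 18 + 2*3
V(G) = 5 + 6
V(G) = 11

11


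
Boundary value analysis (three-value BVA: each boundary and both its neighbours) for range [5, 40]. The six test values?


Range: [5, 40]
Boundaries: just below min, min, min+1, max-1, max, just above max
Values: [4, 5, 6, 39, 40, 41]

[4, 5, 6, 39, 40, 41]


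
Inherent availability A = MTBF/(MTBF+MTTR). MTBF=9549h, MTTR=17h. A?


Availability = MTBF / (MTBF + MTTR)
Availability = 9549 / (9549 + 17)
Availability = 9549 / 9566
Availability = 99.8223%

99.8223%


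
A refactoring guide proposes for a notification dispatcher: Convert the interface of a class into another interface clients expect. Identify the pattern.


This matches the Adapter pattern

Adapter


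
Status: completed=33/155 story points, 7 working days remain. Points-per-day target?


Formula: Required rate = Remaining points / Days left
Remaining = 155 - 33 = 122 points
Required rate = 122 / 7 = 17.43 points/day

17.43 points/day


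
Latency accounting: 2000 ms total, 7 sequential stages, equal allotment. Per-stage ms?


Formula: per_stage = total_budget / stages
per_stage = 2000 / 7
per_stage = 285.71 ms

285.71 ms


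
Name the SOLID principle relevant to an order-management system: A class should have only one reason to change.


This describes the Single Responsibility Principle (SRP)

Single Responsibility Principle (SRP)


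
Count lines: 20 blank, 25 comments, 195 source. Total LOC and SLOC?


Total LOC = blank + comment + code
Total LOC = 20 + 25 + 195 = 240
SLOC (source only) = code = 195

Total LOC: 240, SLOC: 195


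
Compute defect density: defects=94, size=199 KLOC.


Defect density = defects / KLOC
Defect density = 94 / 199
Defect density = 0.472 defects/KLOC

0.472 defects/KLOC


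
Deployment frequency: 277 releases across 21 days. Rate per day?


Formula: deployments per day = releases / days
= 277 / 21
= 13.19 deploys/day
(equivalently, 92.33 deploys/week)

13.19 deploys/day


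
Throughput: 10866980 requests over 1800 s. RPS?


Formula: throughput = requests / seconds
throughput = 10866980 / 1800
throughput = 6037.21 requests/second

6037.21 requests/second


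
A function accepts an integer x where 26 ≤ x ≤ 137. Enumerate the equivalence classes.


Valid range: [26, 137]
Class 1: x < 26 — invalid
Class 2: 26 ≤ x ≤ 137 — valid
Class 3: x > 137 — invalid
Total equivalence classes: 3

3 equivalence classes


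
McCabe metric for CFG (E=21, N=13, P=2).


Formula: V(G) = E - N + 2P
V(G) = 21 - 13 + 2*2
V(G) = 8 + 4
V(G) = 12

12


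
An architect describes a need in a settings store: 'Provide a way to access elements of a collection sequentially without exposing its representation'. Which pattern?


This matches the Iterator pattern

Iterator


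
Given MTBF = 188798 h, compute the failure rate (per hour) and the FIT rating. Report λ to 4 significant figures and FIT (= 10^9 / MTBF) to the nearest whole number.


Formula: λ = 1 / MTBF; FIT = λ × 1e9 = 1e9 / MTBF
λ = 1 / 188798 ≈ 5.297e-06 failures/hour
FIT = 1e9 / 188798 ≈ 5297 failures per 1e9 hours (nearest whole number)

λ = 5.297e-06 /h, FIT = 5297


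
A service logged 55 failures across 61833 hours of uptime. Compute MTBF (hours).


Formula: MTBF = Total operating time / Number of failures
MTBF = 61833 / 55
MTBF = 1124.24 hours

1124.24 hours


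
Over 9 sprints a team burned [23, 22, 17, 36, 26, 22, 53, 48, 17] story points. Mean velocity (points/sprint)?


Formula: Avg velocity = Total points / Number of sprints
Points: [23, 22, 17, 36, 26, 22, 53, 48, 17]
Sum = 23 + 22 + 17 + 36 + 26 + 22 + 53 + 48 + 17 = 264
Avg velocity = 264 / 9 = 29.33 points/sprint

29.33 points/sprint


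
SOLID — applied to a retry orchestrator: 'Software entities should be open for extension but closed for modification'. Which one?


This describes the Open/Closed Principle (OCP)

Open/Closed Principle (OCP)


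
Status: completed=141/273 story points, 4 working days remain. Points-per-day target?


Formula: Required rate = Remaining points / Days left
Remaining = 273 - 141 = 132 points
Required rate = 132 / 4 = 33.0 points/day

33.0 points/day


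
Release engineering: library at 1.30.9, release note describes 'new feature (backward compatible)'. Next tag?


Current: 1.30.9
Change category: 'new feature (backward compatible)' → minor bump
SemVer rule: minor bump → increment MINOR, reset PATCH to 0 (MAJOR unchanged)
New: 1.31.0

1.31.0


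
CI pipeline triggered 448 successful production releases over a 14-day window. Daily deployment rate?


Formula: deployments per day = releases / days
= 448 / 14
= 32.0 deploys/day
(equivalently, 224.0 deploys/week)

32.0 deploys/day


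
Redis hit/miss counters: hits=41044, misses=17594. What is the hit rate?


Formula: hit rate = hits / (hits + misses) * 100
hit rate = 41044 / (41044 + 17594) * 100
hit rate = 41044 / 58638 * 100
hit rate = 70.0%

70.0%


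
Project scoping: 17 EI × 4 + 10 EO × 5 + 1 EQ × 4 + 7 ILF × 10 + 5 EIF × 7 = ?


UFP = EI*4 + EO*5 + EQ*4 + ILF*10 + EIF*7
UFP = 17*4 + 10*5 + 1*4 + 7*10 + 5*7
UFP = 68 + 50 + 4 + 70 + 35
UFP = 227

227


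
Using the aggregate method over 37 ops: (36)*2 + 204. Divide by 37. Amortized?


Formula: Amortized cost = Total cost / Operations
Total cost = (36 * 2) + (1 * 204)
Total cost = 72 + 204 = 276
Amortized = 276 / 37 = 7.4595

7.4595


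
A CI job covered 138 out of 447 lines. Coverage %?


Coverage = covered / total * 100
Coverage = 138 / 447 * 100
Coverage = 30.87%

30.87%


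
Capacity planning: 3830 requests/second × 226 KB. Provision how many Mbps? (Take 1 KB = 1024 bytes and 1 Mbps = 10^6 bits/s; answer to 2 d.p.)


Formula: Mbps = payload_bytes * RPS * 8 / 1e6
Payload per request = 226 KB = 226 * 1024 = 231424 bytes
Total bytes/sec = 231424 * 3830 = 886353920
Total bits/sec = 886353920 * 8 = 7090831360
Mbps = 7090831360 / 1e6 = 7090.83

7090.83 Mbps


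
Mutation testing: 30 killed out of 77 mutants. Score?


Mutation score = killed / total * 100
Mutation score = 30 / 77 * 100
Mutation score = 38.96%

38.96%


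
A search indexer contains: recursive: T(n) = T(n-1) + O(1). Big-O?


Reasoning: linear recursion with constant work per frame
Complexity: O(n)

O(n)


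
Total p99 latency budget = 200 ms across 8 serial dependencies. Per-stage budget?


Formula: per_stage = total_budget / stages
per_stage = 200 / 8
per_stage = 25.0 ms

25.0 ms


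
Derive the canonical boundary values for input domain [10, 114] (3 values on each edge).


Range: [10, 114]
Boundaries: just below min, min, min+1, max-1, max, just above max
Values: [9, 10, 11, 113, 114, 115]

[9, 10, 11, 113, 114, 115]


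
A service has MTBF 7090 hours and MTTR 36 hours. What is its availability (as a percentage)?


Availability = MTBF / (MTBF + MTTR)
Availability = 7090 / (7090 + 36)
Availability = 7090 / 7126
Availability = 99.4948%

99.4948%


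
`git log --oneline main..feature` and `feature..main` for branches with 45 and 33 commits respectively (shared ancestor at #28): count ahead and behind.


Common ancestor: commit #28
feature commits after divergence: 45 - 28 = 17
main commits after divergence: 33 - 28 = 5
feature is 17 commits ahead of main
main is 5 commits ahead of feature

feature ahead: 17, main ahead: 5


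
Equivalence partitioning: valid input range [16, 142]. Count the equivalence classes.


Valid range: [16, 142]
Class 1: x < 16 — invalid
Class 2: 16 ≤ x ≤ 142 — valid
Class 3: x > 142 — invalid
Total equivalence classes: 3

3 equivalence classes


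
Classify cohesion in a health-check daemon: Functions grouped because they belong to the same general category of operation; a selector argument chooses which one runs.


Reasoning: Grouped by category of activity, not by data or sequence
Type: Logical cohesion

Logical cohesion


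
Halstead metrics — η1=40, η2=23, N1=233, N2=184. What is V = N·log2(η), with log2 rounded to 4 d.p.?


Formula: V = N * log2(η), where N = N1 + N2 and η = η1 + η2
η = 40 + 23 = 63
N = 233 + 184 = 417
log2(63) ≈ 5.9773
V = 417 * 5.9773 = 2492.53

2492.53


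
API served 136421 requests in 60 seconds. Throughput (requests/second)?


Formula: throughput = requests / seconds
throughput = 136421 / 60
throughput = 2273.68 requests/second

2273.68 requests/second


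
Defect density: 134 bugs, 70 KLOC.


Defect density = defects / KLOC
Defect density = 134 / 70
Defect density = 1.914 defects/KLOC

1.914 defects/KLOC


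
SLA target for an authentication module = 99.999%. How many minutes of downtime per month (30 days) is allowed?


Formula: allowed downtime = period * (100 - SLA) / 100
Period (month (30 days)) = 43200 minutes
Unavailability fraction = (100 - 99.999) / 100
Allowed downtime = 43200 * (100 - 99.999) / 100
Allowed downtime = 0.432 minutes

0.432 minutes


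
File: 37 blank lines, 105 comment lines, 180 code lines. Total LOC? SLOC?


Total LOC = blank + comment + code
Total LOC = 37 + 105 + 180 = 322
SLOC (source only) = code = 180

Total LOC: 322, SLOC: 180


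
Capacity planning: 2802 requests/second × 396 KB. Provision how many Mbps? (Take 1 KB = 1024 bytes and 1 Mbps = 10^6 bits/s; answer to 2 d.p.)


Formula: Mbps = payload_bytes * RPS * 8 / 1e6
Payload per request = 396 KB = 396 * 1024 = 405504 bytes
Total bytes/sec = 405504 * 2802 = 1136222208
Total bits/sec = 1136222208 * 8 = 9089777664
Mbps = 9089777664 / 1e6 = 9089.78

9089.78 Mbps


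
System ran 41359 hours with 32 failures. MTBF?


Formula: MTBF = Total operating time / Number of failures
MTBF = 41359 / 32
MTBF = 1292.47 hours

1292.47 hours


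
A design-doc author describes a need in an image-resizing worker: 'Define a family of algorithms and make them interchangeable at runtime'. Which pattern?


This matches the Strategy pattern

Strategy


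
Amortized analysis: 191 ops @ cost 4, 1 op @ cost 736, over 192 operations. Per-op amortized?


Formula: Amortized cost = Total cost / Operations
Total cost = (191 * 4) + (1 * 736)
Total cost = 764 + 736 = 1500
Amortized = 1500 / 192 = 7.8125

7.8125


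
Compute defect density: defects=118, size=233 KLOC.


Defect density = defects / KLOC
Defect density = 118 / 233
Defect density = 0.506 defects/KLOC

0.506 defects/KLOC


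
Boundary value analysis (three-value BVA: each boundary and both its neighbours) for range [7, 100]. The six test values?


Range: [7, 100]
Boundaries: just below min, min, min+1, max-1, max, just above max
Values: [6, 7, 8, 99, 100, 101]

[6, 7, 8, 99, 100, 101]


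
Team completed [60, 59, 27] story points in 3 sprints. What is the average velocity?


Formula: Avg velocity = Total points / Number of sprints
Points: [60, 59, 27]
Sum = 60 + 59 + 27 = 146
Avg velocity = 146 / 3 = 48.67 points/sprint

48.67 points/sprint


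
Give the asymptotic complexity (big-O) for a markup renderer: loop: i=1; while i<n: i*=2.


Reasoning: i doubles each step so iterations are log2(n)
Complexity: O(log n)

O(log n)


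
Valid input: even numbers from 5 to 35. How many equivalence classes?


Constraint: even integers in [5, 35]
Class 1: x < 5 — out-of-range invalid
Class 2: x in [5,35] but odd — wrong type invalid
Class 3: x in [5,35] and even — valid
Class 4: x > 35 — out-of-range invalid
Total equivalence classes: 4

4 equivalence classes


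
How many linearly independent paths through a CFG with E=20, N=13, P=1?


Formula: V(G) = E - N + 2P
V(G) = 20 - 13 + 2*1
V(G) = 7 + 2
V(G) = 9

9


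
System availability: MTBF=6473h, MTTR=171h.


Availability = MTBF / (MTBF + MTTR)
Availability = 6473 / (6473 + 171)
Availability = 6473 / 6644
Availability = 97.4262%

97.4262%


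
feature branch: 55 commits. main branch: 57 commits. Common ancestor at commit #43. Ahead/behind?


Common ancestor: commit #43
feature commits after divergence: 55 - 43 = 12
main commits after divergence: 57 - 43 = 14
feature is 12 commits ahead of main
main is 14 commits ahead of feature

feature ahead: 12, main ahead: 14


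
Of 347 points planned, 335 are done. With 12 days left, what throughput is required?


Formula: Required rate = Remaining points / Days left
Remaining = 347 - 335 = 12 points
Required rate = 12 / 12 = 1.0 points/day

1.0 points/day


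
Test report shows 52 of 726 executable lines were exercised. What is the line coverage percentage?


Coverage = covered / total * 100
Coverage = 52 / 726 * 100
Coverage = 7.16%

7.16%


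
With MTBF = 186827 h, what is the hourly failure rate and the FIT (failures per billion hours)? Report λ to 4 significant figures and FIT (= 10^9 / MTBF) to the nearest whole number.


Formula: λ = 1 / MTBF; FIT = λ × 1e9 = 1e9 / MTBF
λ = 1 / 186827 ≈ 5.353e-06 failures/hour
FIT = 1e9 / 186827 ≈ 5353 failures per 1e9 hours (nearest whole number)

λ = 5.353e-06 /h, FIT = 5353


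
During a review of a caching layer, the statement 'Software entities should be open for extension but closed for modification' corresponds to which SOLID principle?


This describes the Open/Closed Principle (OCP)

Open/Closed Principle (OCP)


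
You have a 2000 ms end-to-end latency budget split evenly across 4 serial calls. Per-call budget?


Formula: per_stage = total_budget / stages
per_stage = 2000 / 4
per_stage = 500.0 ms

500.0 ms


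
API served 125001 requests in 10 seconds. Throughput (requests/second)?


Formula: throughput = requests / seconds
throughput = 125001 / 10
throughput = 12500.1 requests/second

12500.1 requests/second


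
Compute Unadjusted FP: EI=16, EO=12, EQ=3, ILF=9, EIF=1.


UFP = EI*4 + EO*5 + EQ*4 + ILF*10 + EIF*7
UFP = 16*4 + 12*5 + 3*4 + 9*10 + 1*7
UFP = 64 + 60 + 12 + 90 + 7
UFP = 233

233


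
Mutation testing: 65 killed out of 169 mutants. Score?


Mutation score = killed / total * 100
Mutation score = 65 / 169 * 100
Mutation score = 38.46%

38.46%


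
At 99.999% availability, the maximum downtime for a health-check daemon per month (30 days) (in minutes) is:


Formula: allowed downtime = period * (100 - SLA) / 100
Period (month (30 days)) = 43200 minutes
Unavailability fraction = (100 - 99.999) / 100
Allowed downtime = 43200 * (100 - 99.999) / 100
Allowed downtime = 0.432 minutes

0.432 minutes


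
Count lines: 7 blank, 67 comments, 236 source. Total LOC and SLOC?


Total LOC = blank + comment + code
Total LOC = 7 + 67 + 236 = 310
SLOC (source only) = code = 236

Total LOC: 310, SLOC: 236


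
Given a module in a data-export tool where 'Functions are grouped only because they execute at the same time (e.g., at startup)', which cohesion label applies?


Reasoning: Related by timing only
Type: Temporal cohesion

Temporal cohesion


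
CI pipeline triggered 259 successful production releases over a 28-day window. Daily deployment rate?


Formula: deployments per day = releases / days
= 259 / 28
= 9.25 deploys/day
(equivalently, 64.75 deploys/week)

9.25 deploys/day


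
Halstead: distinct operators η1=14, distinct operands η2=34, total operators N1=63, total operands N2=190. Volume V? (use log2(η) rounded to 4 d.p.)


Formula: V = N * log2(η), where N = N1 + N2 and η = η1 + η2
η = 14 + 34 = 48
N = 63 + 190 = 253
log2(48) ≈ 5.5850
V = 253 * 5.5850 = 1413.01

1413.01


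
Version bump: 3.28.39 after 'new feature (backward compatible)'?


Current: 3.28.39
Change category: 'new feature (backward compatible)' → minor bump
SemVer rule: minor bump → increment MINOR, reset PATCH to 0 (MAJOR unchanged)
New: 3.29.0

3.29.0


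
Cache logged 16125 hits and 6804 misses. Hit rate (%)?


Formula: hit rate = hits / (hits + misses) * 100
hit rate = 16125 / (16125 + 6804) * 100
hit rate = 16125 / 22929 * 100
hit rate = 70.33%

70.33%


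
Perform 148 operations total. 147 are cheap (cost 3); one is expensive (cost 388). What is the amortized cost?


Formula: Amortized cost = Total cost / Operations
Total cost = (147 * 3) + (1 * 388)
Total cost = 441 + 388 = 829
Amortized = 829 / 148 = 5.6014

5.6014


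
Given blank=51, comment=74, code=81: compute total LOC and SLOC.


Total LOC = blank + comment + code
Total LOC = 51 + 74 + 81 = 206
SLOC (source only) = code = 81

Total LOC: 206, SLOC: 81


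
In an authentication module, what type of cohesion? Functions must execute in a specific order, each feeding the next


Reasoning: Output of one is input to next
Type: Sequential cohesion

Sequential cohesion


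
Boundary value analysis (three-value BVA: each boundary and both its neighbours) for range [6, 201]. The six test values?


Range: [6, 201]
Boundaries: just below min, min, min+1, max-1, max, just above max
Values: [5, 6, 7, 200, 201, 202]

[5, 6, 7, 200, 201, 202]


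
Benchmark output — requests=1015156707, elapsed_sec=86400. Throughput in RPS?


Formula: throughput = requests / seconds
throughput = 1015156707 / 86400
throughput = 11749.5 requests/second

11749.5 requests/second


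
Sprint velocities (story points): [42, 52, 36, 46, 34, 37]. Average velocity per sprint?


Formula: Avg velocity = Total points / Number of sprints
Points: [42, 52, 36, 46, 34, 37]
Sum = 42 + 52 + 36 + 46 + 34 + 37 = 247
Avg velocity = 247 / 6 = 41.17 points/sprint

41.17 points/sprint


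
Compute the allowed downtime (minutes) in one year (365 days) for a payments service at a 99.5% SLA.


Formula: allowed downtime = period * (100 - SLA) / 100
Period (year (365 days)) = 525600 minutes
Unavailability fraction = (100 - 99.5) / 100
Allowed downtime = 525600 * (100 - 99.5) / 100
Allowed downtime = 2628.0 minutes

2628.0 minutes


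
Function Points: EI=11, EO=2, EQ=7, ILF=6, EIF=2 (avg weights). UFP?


UFP = EI*4 + EO*5 + EQ*4 + ILF*10 + EIF*7
UFP = 11*4 + 2*5 + 7*4 + 6*10 + 2*7
UFP = 44 + 10 + 28 + 60 + 14
UFP = 156

156


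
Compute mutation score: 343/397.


Mutation score = killed / total * 100
Mutation score = 343 / 397 * 100
Mutation score = 86.4%

86.4%


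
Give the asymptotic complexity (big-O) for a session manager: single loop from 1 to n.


Reasoning: one pass through n items
Complexity: O(n)

O(n)


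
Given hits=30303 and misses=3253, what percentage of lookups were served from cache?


Formula: hit rate = hits / (hits + misses) * 100
hit rate = 30303 / (30303 + 3253) * 100
hit rate = 30303 / 33556 * 100
hit rate = 90.31%

90.31%


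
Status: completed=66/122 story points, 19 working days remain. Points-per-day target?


Formula: Required rate = Remaining points / Days left
Remaining = 122 - 66 = 56 points
Required rate = 56 / 19 = 2.95 points/day

2.95 points/day


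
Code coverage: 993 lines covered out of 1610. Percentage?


Coverage = covered / total * 100
Coverage = 993 / 1610 * 100
Coverage = 61.68%

61.68%


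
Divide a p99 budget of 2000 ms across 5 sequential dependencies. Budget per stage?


Formula: per_stage = total_budget / stages
per_stage = 2000 / 5
per_stage = 400.0 ms

400.0 ms


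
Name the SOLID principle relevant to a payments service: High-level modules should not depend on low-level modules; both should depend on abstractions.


This describes the Dependency Inversion Principle (DIP)

Dependency Inversion Principle (DIP)


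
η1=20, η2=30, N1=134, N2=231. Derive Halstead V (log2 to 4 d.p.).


Formula: V = N * log2(η), where N = N1 + N2 and η = η1 + η2
η = 20 + 30 = 50
N = 134 + 231 = 365
log2(50) ≈ 5.6439
V = 365 * 5.6439 = 2060.02

2060.02


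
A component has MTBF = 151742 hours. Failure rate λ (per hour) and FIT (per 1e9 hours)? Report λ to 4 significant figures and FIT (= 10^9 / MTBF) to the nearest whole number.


Formula: λ = 1 / MTBF; FIT = λ × 1e9 = 1e9 / MTBF
λ = 1 / 151742 ≈ 6.590e-06 failures/hour
FIT = 1e9 / 151742 ≈ 6590 failures per 1e9 hours (nearest whole number)

λ = 6.590e-06 /h, FIT = 6590


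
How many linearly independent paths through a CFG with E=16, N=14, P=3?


Formula: V(G) = E - N + 2P
V(G) = 16 - 14 + 2*3
V(G) = 2 + 6
V(G) = 8

8


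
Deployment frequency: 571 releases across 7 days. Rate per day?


Formula: deployments per day = releases / days
= 571 / 7
= 81.571 deploys/day
(equivalently, 571.0 deploys/week)

81.571 deploys/day


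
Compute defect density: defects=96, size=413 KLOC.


Defect density = defects / KLOC
Defect density = 96 / 413
Defect density = 0.232 defects/KLOC

0.232 defects/KLOC


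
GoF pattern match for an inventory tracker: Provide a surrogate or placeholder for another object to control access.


This matches the Proxy pattern

Proxy


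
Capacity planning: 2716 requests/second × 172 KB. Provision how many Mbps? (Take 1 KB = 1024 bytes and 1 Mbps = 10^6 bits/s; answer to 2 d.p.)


Formula: Mbps = payload_bytes * RPS * 8 / 1e6
Payload per request = 172 KB = 172 * 1024 = 176128 bytes
Total bytes/sec = 176128 * 2716 = 478363648
Total bits/sec = 478363648 * 8 = 3826909184
Mbps = 3826909184 / 1e6 = 3826.91

3826.91 Mbps


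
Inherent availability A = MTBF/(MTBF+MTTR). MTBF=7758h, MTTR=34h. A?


Availability = MTBF / (MTBF + MTTR)
Availability = 7758 / (7758 + 34)
Availability = 7758 / 7792
Availability = 99.5637%

99.5637%


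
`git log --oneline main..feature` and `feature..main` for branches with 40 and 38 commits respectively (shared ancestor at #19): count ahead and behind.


Common ancestor: commit #19
feature commits after divergence: 40 - 19 = 21
main commits after divergence: 38 - 19 = 19
feature is 21 commits ahead of main
main is 19 commits ahead of feature

feature ahead: 21, main ahead: 19


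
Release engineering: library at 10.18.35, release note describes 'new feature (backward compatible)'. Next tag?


Current: 10.18.35
Change category: 'new feature (backward compatible)' → minor bump
SemVer rule: minor bump → increment MINOR, reset PATCH to 0 (MAJOR unchanged)
New: 10.19.0

10.19.0


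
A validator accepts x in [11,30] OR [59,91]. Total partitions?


Valid ranges: [11,30] and [59,91]
Class 1: x < 11 — invalid
Class 2: 11 ≤ x ≤ 30 — valid
Class 3: 30 < x < 59 — invalid (gap between ranges)
Class 4: 59 ≤ x ≤ 91 — valid
Class 5: x > 91 — invalid
Total equivalence classes: 5

5 equivalence classes


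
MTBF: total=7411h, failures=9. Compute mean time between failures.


Formula: MTBF = Total operating time / Number of failures
MTBF = 7411 / 9
MTBF = 823.44 hours

823.44 hours


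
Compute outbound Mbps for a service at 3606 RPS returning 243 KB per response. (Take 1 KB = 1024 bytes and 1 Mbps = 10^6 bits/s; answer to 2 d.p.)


Formula: Mbps = payload_bytes * RPS * 8 / 1e6
Payload per request = 243 KB = 243 * 1024 = 248832 bytes
Total bytes/sec = 248832 * 3606 = 897288192
Total bits/sec = 897288192 * 8 = 7178305536
Mbps = 7178305536 / 1e6 = 7178.31

7178.31 Mbps


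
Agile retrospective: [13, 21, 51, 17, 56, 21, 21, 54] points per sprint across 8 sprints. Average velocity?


Formula: Avg velocity = Total points / Number of sprints
Points: [13, 21, 51, 17, 56, 21, 21, 54]
Sum = 13 + 21 + 51 + 17 + 56 + 21 + 21 + 54 = 254
Avg velocity = 254 / 8 = 31.75 points/sprint

31.75 points/sprint


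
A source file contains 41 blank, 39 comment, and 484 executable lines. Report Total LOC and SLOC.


Total LOC = blank + comment + code
Total LOC = 41 + 39 + 484 = 564
SLOC (source only) = code = 484

Total LOC: 564, SLOC: 484


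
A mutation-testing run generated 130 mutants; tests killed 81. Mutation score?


Mutation score = killed / total * 100
Mutation score = 81 / 130 * 100
Mutation score = 62.31%

62.31%


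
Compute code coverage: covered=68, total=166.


Coverage = covered / total * 100
Coverage = 68 / 166 * 100
Coverage = 40.96%

40.96%


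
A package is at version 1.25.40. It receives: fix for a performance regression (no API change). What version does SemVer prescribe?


Current: 1.25.40
Change category: 'fix for a performance regression (no API change)' → patch bump
SemVer rule: patch bump → increment PATCH (MAJOR and MINOR unchanged)
New: 1.25.41

1.25.41


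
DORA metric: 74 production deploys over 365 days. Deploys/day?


Formula: deployments per day = releases / days
= 74 / 365
= 0.203 deploys/day
(equivalently, 1.42 deploys/week)

0.203 deploys/day


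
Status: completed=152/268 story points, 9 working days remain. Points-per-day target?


Formula: Required rate = Remaining points / Days left
Remaining = 268 - 152 = 116 points
Required rate = 116 / 9 = 12.89 points/day

12.89 points/day


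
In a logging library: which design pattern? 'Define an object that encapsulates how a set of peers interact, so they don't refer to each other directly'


This matches the Mediator pattern

Mediator


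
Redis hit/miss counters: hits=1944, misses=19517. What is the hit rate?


Formula: hit rate = hits / (hits + misses) * 100
hit rate = 1944 / (1944 + 19517) * 100
hit rate = 1944 / 21461 * 100
hit rate = 9.06%

9.06%


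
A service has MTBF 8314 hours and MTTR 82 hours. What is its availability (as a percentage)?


Availability = MTBF / (MTBF + MTTR)
Availability = 8314 / (8314 + 82)
Availability = 8314 / 8396
Availability = 99.0233%

99.0233%


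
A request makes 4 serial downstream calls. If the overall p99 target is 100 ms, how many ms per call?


Formula: per_stage = total_budget / stages
per_stage = 100 / 4
per_stage = 25.0 ms

25.0 ms


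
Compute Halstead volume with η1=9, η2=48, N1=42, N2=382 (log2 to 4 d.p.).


Formula: V = N * log2(η), where N = N1 + N2 and η = η1 + η2
η = 9 + 48 = 57
N = 42 + 382 = 424
log2(57) ≈ 5.8329
V = 424 * 5.8329 = 2473.15

2473.15


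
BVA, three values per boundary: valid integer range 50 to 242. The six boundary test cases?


Range: [50, 242]
Boundaries: just below min, min, min+1, max-1, max, just above max
Values: [49, 50, 51, 241, 242, 243]

[49, 50, 51, 241, 242, 243]


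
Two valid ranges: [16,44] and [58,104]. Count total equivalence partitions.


Valid ranges: [16,44] and [58,104]
Class 1: x < 16 — invalid
Class 2: 16 ≤ x ≤ 44 — valid
Class 3: 44 < x < 58 — invalid (gap between ranges)
Class 4: 58 ≤ x ≤ 104 — valid
Class 5: x > 104 — invalid
Total equivalence classes: 5

5 equivalence classes


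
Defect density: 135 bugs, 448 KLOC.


Defect density = defects / KLOC
Defect density = 135 / 448
Defect density = 0.301 defects/KLOC

0.301 defects/KLOC


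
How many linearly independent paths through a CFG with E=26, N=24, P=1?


Formula: V(G) = E - N + 2P
V(G) = 26 - 24 + 2*1
V(G) = 2 + 2
V(G) = 4

4


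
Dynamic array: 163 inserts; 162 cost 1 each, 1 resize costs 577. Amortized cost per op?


Formula: Amortized cost = Total cost / Operations
Total cost = (162 * 1) + (1 * 577)
Total cost = 162 + 577 = 739
Amortized = 739 / 163 = 4.5337

4.5337


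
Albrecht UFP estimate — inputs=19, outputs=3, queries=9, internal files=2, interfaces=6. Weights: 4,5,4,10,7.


UFP = EI*4 + EO*5 + EQ*4 + ILF*10 + EIF*7
UFP = 19*4 + 3*5 + 9*4 + 2*10 + 6*7
UFP = 76 + 15 + 36 + 20 + 42
UFP = 189

189


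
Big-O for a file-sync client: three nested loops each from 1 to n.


Reasoning: three levels of nesting over n
Complexity: O(n^3)

O(n^3)


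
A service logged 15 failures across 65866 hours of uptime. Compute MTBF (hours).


Formula: MTBF = Total operating time / Number of failures
MTBF = 65866 / 15
MTBF = 4391.07 hours

4391.07 hours


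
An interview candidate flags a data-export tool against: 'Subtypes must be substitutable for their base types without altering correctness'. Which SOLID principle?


This describes the Liskov Substitution Principle (LSP)

Liskov Substitution Principle (LSP)


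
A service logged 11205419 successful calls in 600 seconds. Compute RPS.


Formula: throughput = requests / seconds
throughput = 11205419 / 600
throughput = 18675.7 requests/second

18675.7 requests/second


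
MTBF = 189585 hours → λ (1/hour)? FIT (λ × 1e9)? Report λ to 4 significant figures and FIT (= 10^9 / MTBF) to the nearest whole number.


Formula: λ = 1 / MTBF; FIT = λ × 1e9 = 1e9 / MTBF
λ = 1 / 189585 ≈ 5.275e-06 failures/hour
FIT = 1e9 / 189585 ≈ 5275 failures per 1e9 hours (nearest whole number)

λ = 5.275e-06 /h, FIT = 5275


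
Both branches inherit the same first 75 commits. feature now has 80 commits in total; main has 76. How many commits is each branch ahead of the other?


Common ancestor: commit #75
feature commits after divergence: 80 - 75 = 5
main commits after divergence: 76 - 75 = 1
feature is 5 commits ahead of main
main is 1 commits ahead of feature

feature ahead: 5, main ahead: 1


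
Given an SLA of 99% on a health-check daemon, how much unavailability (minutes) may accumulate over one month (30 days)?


Formula: allowed downtime = period * (100 - SLA) / 100
Period (month (30 days)) = 43200 minutes
Unavailability fraction = (100 - 99.0) / 100
Allowed downtime = 43200 * (100 - 99.0) / 100
Allowed downtime = 432.0 minutes

432.0 minutes


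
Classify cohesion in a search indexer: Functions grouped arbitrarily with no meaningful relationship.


Reasoning: Worst: random grouping
Type: Coincidental cohesion

Coincidental cohesion


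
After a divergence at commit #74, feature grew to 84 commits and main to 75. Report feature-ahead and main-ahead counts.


Common ancestor: commit #74
feature commits after divergence: 84 - 74 = 10
main commits after divergence: 75 - 74 = 1
feature is 10 commits ahead of main
main is 1 commits ahead of feature

feature ahead: 10, main ahead: 1


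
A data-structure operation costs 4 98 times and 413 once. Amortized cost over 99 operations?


Formula: Amortized cost = Total cost / Operations
Total cost = (98 * 4) + (1 * 413)
Total cost = 392 + 413 = 805
Amortized = 805 / 99 = 8.1313

8.1313


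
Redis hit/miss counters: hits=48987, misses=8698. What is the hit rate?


Formula: hit rate = hits / (hits + misses) * 100
hit rate = 48987 / (48987 + 8698) * 100
hit rate = 48987 / 57685 * 100
hit rate = 84.92%

84.92%


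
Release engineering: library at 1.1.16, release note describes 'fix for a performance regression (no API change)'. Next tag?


Current: 1.1.16
Change category: 'fix for a performance regression (no API change)' → patch bump
SemVer rule: patch bump → increment PATCH (MAJOR and MINOR unchanged)
New: 1.1.17

1.1.17


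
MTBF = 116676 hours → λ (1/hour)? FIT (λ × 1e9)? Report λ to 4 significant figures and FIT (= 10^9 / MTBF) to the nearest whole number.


Formula: λ = 1 / MTBF; FIT = λ × 1e9 = 1e9 / MTBF
λ = 1 / 116676 ≈ 8.571e-06 failures/hour
FIT = 1e9 / 116676 ≈ 8571 failures per 1e9 hours (nearest whole number)

λ = 8.571e-06 /h, FIT = 8571


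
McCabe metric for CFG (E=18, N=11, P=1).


Formula: V(G) = E - N + 2P
V(G) = 18 - 11 + 2*1
V(G) = 7 + 2
V(G) = 9

9


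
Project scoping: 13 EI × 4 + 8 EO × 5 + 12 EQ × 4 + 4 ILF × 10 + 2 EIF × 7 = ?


UFP = EI*4 + EO*5 + EQ*4 + ILF*10 + EIF*7
UFP = 13*4 + 8*5 + 12*4 + 4*10 + 2*7
UFP = 52 + 40 + 48 + 40 + 14
UFP = 194

194


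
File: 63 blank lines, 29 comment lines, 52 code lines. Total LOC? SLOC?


Total LOC = blank + comment + code
Total LOC = 63 + 29 + 52 = 144
SLOC (source only) = code = 52

Total LOC: 144, SLOC: 52


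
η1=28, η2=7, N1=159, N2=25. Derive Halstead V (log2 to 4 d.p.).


Formula: V = N * log2(η), where N = N1 + N2 and η = η1 + η2
η = 28 + 7 = 35
N = 159 + 25 = 184
log2(35) ≈ 5.1293
V = 184 * 5.1293 = 943.79

943.79


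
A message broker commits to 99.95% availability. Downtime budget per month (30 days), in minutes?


Formula: allowed downtime = period * (100 - SLA) / 100
Period (month (30 days)) = 43200 minutes
Unavailability fraction = (100 - 99.95) / 100
Allowed downtime = 43200 * (100 - 99.95) / 100
Allowed downtime = 21.6 minutes

21.6 minutes


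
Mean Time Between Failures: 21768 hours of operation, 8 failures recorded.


Formula: MTBF = Total operating time / Number of failures
MTBF = 21768 / 8
MTBF = 2721.0 hours

2721.0 hours


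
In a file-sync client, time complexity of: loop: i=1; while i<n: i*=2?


Reasoning: i doubles each step so iterations are log2(n)
Complexity: O(log n)

O(log n)


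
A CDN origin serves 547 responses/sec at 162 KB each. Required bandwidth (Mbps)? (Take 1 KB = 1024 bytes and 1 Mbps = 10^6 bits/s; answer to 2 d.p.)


Formula: Mbps = payload_bytes * RPS * 8 / 1e6
Payload per request = 162 KB = 162 * 1024 = 165888 bytes
Total bytes/sec = 165888 * 547 = 90740736
Total bits/sec = 90740736 * 8 = 725925888
Mbps = 725925888 / 1e6 = 725.93

725.93 Mbps


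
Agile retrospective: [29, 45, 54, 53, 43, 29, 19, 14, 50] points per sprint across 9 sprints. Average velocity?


Formula: Avg velocity = Total points / Number of sprints
Points: [29, 45, 54, 53, 43, 29, 19, 14, 50]
Sum = 29 + 45 + 54 + 53 + 43 + 29 + 19 + 14 + 50 = 336
Avg velocity = 336 / 9 = 37.33 points/sprint

37.33 points/sprint


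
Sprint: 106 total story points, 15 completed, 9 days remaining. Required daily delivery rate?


Formula: Required rate = Remaining points / Days left
Remaining = 106 - 15 = 91 points
Required rate = 91 / 9 = 10.11 points/day

10.11 points/day


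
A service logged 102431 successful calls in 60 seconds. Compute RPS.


Formula: throughput = requests / seconds
throughput = 102431 / 60
throughput = 1707.18 requests/second

1707.18 requests/second


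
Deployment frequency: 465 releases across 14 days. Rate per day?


Formula: deployments per day = releases / days
= 465 / 14
= 33.214 deploys/day
(equivalently, 232.5 deploys/week)

33.214 deploys/day


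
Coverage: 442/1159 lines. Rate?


Coverage = covered / total * 100
Coverage = 442 / 1159 * 100
Coverage = 38.14%

38.14%


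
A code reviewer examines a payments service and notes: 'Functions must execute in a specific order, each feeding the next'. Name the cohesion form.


Reasoning: Output of one is input to next
Type: Sequential cohesion

Sequential cohesion


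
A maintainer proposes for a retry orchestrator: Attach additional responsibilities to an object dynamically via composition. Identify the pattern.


This matches the Decorator pattern

Decorator


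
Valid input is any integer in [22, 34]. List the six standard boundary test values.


Range: [22, 34]
Boundaries: just below min, min, min+1, max-1, max, just above max
Values: [21, 22, 23, 33, 34, 35]

[21, 22, 23, 33, 34, 35]


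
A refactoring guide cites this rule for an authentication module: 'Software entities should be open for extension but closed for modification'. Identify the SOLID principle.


This describes the Open/Closed Principle (OCP)

Open/Closed Principle (OCP)


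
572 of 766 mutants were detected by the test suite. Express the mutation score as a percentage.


Mutation score = killed / total * 100
Mutation score = 572 / 766 * 100
Mutation score = 74.67%

74.67%


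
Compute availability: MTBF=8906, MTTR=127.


Availability = MTBF / (MTBF + MTTR)
Availability = 8906 / (8906 + 127)
Availability = 8906 / 9033
Availability = 98.594%

98.594%


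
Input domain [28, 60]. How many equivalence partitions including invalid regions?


Valid range: [28, 60]
Class 1: x < 28 — invalid
Class 2: 28 ≤ x ≤ 60 — valid
Class 3: x > 60 — invalid
Total equivalence classes: 3

3 equivalence classes


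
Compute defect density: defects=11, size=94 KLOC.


Defect density = defects / KLOC
Defect density = 11 / 94
Defect density = 0.117 defects/KLOC

0.117 defects/KLOC
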